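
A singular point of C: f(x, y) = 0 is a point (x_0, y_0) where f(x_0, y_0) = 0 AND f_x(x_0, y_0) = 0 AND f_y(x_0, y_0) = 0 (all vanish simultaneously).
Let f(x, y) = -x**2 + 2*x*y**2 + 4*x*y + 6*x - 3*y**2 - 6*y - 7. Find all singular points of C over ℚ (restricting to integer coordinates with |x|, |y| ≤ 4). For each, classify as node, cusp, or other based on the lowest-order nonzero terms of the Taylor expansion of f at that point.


Singular points: {(2, -1)}; classification: node.

Compute partial derivatives:
  f_x = -2*x + 2*y**2 + 4*y + 6.
  f_y = 4*x*y + 4*x - 6*y - 6.
Scan x_0 ∈ {−4, ..., 4}. For each x_0, f_y(x_0, y) is a polynomial in y; find its integer roots y ∈ {−4, ..., 4}, then test f_x and f at those candidates.
  x = -4: f_y(-4, y) = -22*y - 22; vanishes at y ∈ {-1}. (-4, -1): f_x = 12 ≠ 0.
  x = -3: f_y(-3, y) = -18*y - 18; vanishes at y ∈ {-1}. (-3, -1): f_x = 10 ≠ 0.
  x = -2: f_y(-2, y) = -14*y - 14; vanishes at y ∈ {-1}. (-2, -1): f_x = 8 ≠ 0.
  x = -1: f_y(-1, y) = -10*y - 10; vanishes at y ∈ {-1}. (-1, -1): f_x = 6 ≠ 0.
  x = 0: f_y(0, y) = -6*y - 6; vanishes at y ∈ {-1}. (0, -1): f_x = 4 ≠ 0.
  x = 1: f_y(1, y) = -2*y - 2; vanishes at y ∈ {-1}. (1, -1): f_x = 2 ≠ 0.
  x = 2: f_y(2, y) = 2*y + 2; vanishes at y ∈ {-1}. (2, -1): f_x = 0, f = 0 — SINGULAR.
  x = 3: f_y(3, y) = 6*y + 6; vanishes at y ∈ {-1}. (3, -1): f_x = -2 ≠ 0.
  x = 4: f_y(4, y) = 10*y + 10; vanishes at y ∈ {-1}. (4, -1): f_x = -4 ≠ 0.
Only singular point on the grid: (2, -1).
Classify: substitute x = 2 + u, y = -1 + v and expand: f = -u**2 + 2*u*v**2 + v**2.
No constant or linear terms (consistent with a singular point). Quadratic part: -u**2 + v**2. Cubic part: 2*u*v**2.
The quadratic part v**2 - u**2 = (v − u)(v + u) splits into two distinct linear factors, so there are two distinct tangent lines y − -1 = ±(x − 2) — this is a node (ordinary double point).
Classification: node.


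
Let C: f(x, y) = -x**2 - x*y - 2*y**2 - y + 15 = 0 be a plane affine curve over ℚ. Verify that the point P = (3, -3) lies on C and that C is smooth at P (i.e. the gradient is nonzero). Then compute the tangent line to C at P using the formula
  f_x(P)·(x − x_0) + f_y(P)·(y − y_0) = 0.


Tangent line at P: -3*x + 8*y + 33 = 0.

Step 1: f(3, -3) = 0, so P lies on C.
Step 2: partial derivatives
  f_x(x, y) = -2*x - y, f_y(x, y) = -x - 4*y - 1.
  f_x(P) = -3, f_y(P) = 8 (gradient nonzero, so P is smooth).
Step 3: tangent line at P: -3·(x − 3) + 8·(y − -3) = 0.
Expanding: -3*x + 8*y + 33 = 0.


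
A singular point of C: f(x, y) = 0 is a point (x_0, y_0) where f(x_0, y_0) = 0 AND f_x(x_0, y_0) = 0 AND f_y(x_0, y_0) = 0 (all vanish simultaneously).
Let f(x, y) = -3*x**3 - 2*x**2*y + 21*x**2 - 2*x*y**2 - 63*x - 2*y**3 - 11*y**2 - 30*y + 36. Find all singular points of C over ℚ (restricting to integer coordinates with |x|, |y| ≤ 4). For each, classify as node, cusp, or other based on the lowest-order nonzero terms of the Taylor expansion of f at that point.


Singular points: {(3, -3)}; classification: cusp.

Compute partial derivatives:
  f_x = -9*x**2 - 4*x*y + 42*x - 2*y**2 - 63.
  f_y = -2*x**2 - 4*x*y - 6*y**2 - 22*y - 30.
Scan x_0 ∈ {−4, ..., 4}. For each x_0, f_y(x_0, y) is a polynomial in y; find its integer roots y ∈ {−4, ..., 4}, then test f_x and f at those candidates.
  x = -4: f_y(-4, y) = -6*y**2 - 6*y - 62; no integer root y with |y| ≤ 4.
  x = -3: f_y(-3, y) = -6*y**2 - 10*y - 48; no integer root y with |y| ≤ 4.
  x = -2: f_y(-2, y) = -6*y**2 - 14*y - 38; no integer root y with |y| ≤ 4.
  x = -1: f_y(-1, y) = -6*y**2 - 18*y - 32; no integer root y with |y| ≤ 4.
  x = 0: f_y(0, y) = -6*y**2 - 22*y - 30; no integer root y with |y| ≤ 4.
  x = 1: f_y(1, y) = -6*y**2 - 26*y - 32; no integer root y with |y| ≤ 4.
  x = 2: f_y(2, y) = -6*y**2 - 30*y - 38; no integer root y with |y| ≤ 4.
  x = 3: f_y(3, y) = -6*y**2 - 34*y - 48; vanishes at y ∈ {-3}. (3, -3): f_x = 0, f = 0 — SINGULAR.
  x = 4: f_y(4, y) = -6*y**2 - 38*y - 62; no integer root y with |y| ≤ 4.
Only singular point on the grid: (3, -3).
Classify: substitute x = 3 + u, y = -3 + v and expand: f = -3*u**3 - 2*u**2*v - 2*u*v**2 - 2*v**3 + v**2.
No constant or linear terms (consistent with a singular point). Quadratic part: v**2. Cubic part: -3*u**3 - 2*u**2*v - 2*u*v**2 - 2*v**3.
The quadratic part v**2 is a perfect square, so there is a single (double) tangent line v = 0, i.e. y = -3. Restricting the cubic part to that line (v = 0) leaves -3*u**3 ≠ 0, so f is not divisible by v and the branch is v² ≈ 3*u**3 to lowest order — this is a cusp.
Classification: cusp.


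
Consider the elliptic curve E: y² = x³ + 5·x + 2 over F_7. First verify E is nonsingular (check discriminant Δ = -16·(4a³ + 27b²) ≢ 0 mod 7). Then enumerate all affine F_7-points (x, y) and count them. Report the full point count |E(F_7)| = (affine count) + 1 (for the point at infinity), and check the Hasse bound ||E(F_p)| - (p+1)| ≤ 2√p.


Affine points = {(0, 3), (0, 4), (1, 1), (1, 6), (3, 3), (3, 4), (4, 3), (4, 4)}; affine count = 8; |E(F_7)| = 9.

Discriminant check: Δ ∝ 4a³ + 27b² = 4·5³ + 27·2² = 4·125 + 27·4 ≡ 6 (mod 7). Nonzero ⇒ E is nonsingular.
For each x ∈ F_7, compute rhs = x³ + 5·x + 2 mod 7, then count y ∈ F_7 with y² ≡ rhs.
  x = 0: rhs = 2, matching y values: 3, 4 (2 points).
  x = 1: rhs = 1, matching y values: 1, 6 (2 points).
  x = 2: rhs = 6, matching y values: none (0 points).
  x = 3: rhs = 2, matching y values: 3, 4 (2 points).
  x = 4: rhs = 2, matching y values: 3, 4 (2 points).
  x = 5: rhs = 5, matching y values: none (0 points).
  x = 6: rhs = 3, matching y values: none (0 points).
Total affine count: 8.
Full point count |E(F_7)| = 8 + 1 = 9.
Hasse bound: |9 − (7+1)| = |1| = 1 ≤ 2√7 ≈ 5.2915 ✓.


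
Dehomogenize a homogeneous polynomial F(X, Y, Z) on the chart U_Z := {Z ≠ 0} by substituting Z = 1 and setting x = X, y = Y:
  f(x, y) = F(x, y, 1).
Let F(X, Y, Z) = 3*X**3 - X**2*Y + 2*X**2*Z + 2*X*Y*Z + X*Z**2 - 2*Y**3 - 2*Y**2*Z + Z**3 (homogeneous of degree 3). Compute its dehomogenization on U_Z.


f(x, y) = 3*x**3 - x**2*y + 2*x**2 + 2*x*y + x - 2*y**3 - 2*y**2 + 1

On U_Z we set Z = 1. Each monomial c·X^i·Y^j·Z^k in F becomes c·x^i·y^j·1^k = c·x^i·y^j.
Substituting Z = 1: F(X, Y, 1) = 3*x**3 - x**2*y + 2*x**2 + 2*x*y + x - 2*y**3 - 2*y**2 + 1.
Note: deg(f) ≤ deg(F) = 3; strict inequality happens when F is divisible by Z (lost terms).


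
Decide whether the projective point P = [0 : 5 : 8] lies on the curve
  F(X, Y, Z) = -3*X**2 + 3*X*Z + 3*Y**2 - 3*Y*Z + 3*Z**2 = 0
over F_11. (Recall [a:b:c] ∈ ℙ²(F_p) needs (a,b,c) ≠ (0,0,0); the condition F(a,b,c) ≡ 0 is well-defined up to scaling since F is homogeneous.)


F(0,5,8) ≡ 4 (mod 11); P is NOT on the curve.

Evaluate F(0, 5, 8) term-by-term (mod 11).
  -3*X**2 ↦ -3·0·1·1 = 0
  3*X*Z ↦ 3·0·1·8 = 0
  3*Y**2 ↦ 3·1·25·1 = 75
  -3*Y*Z ↦ -3·1·5·8 = -120
  3*Z**2 ↦ 3·1·1·64 = 192
Sum: F(0, 5, 8) = (0) + (0) + (75) + (-120) + (192) = 147.
Reducing mod 11: 147 ≡ 4 (mod 11).
Since F(a, b, c) ≡ 4 ≠ 0 (mod 11), P does NOT lie on the curve.


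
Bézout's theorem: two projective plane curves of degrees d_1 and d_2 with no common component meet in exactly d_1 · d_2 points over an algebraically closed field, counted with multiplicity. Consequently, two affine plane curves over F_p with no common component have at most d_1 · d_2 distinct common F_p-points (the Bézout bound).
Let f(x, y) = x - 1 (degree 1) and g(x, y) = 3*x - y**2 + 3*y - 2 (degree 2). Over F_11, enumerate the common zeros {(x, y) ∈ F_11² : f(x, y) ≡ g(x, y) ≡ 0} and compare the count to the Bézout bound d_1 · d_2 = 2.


Common zeros: ∅; count = 0; Bézout bound = 2.

deg(f) = 1, deg(g) = 2, so Bézout bound = 2.
Scan x ∈ F_11. For each x, list the y ∈ F_11 with f(x, y) ≡ 0 and those with g(x, y) ≡ 0 (mod 11); the common zeros in that column are the intersection.
  x = 0: f ≡ 0 at y ∈ ∅; g ≡ 0 at y ∈ {1, 2}; common: ∅.
  x = 1: f ≡ 0 at y ∈ {0, 1, 2, 3, 4, 5, 6, 7, 8, 9, 10}; g ≡ 0 at y ∈ ∅; common: ∅.
  x = 2: f ≡ 0 at y ∈ ∅; g ≡ 0 at y ∈ {4, 10}; common: ∅.
  x = 3: f ≡ 0 at y ∈ ∅; g ≡ 0 at y ∈ {6, 8}; common: ∅.
  x = 4: f ≡ 0 at y ∈ ∅; g ≡ 0 at y ∈ {5, 9}; common: ∅.
  x = 5: f ≡ 0 at y ∈ ∅; g ≡ 0 at y ∈ ∅; common: ∅.
  x = 6: f ≡ 0 at y ∈ ∅; g ≡ 0 at y ∈ ∅; common: ∅.
  x = 7: f ≡ 0 at y ∈ ∅; g ≡ 0 at y ∈ ∅; common: ∅.
  x = 8: f ≡ 0 at y ∈ ∅; g ≡ 0 at y ∈ {0, 3}; common: ∅.
  x = 9: f ≡ 0 at y ∈ ∅; g ≡ 0 at y ∈ ∅; common: ∅.
  x = 10: f ≡ 0 at y ∈ ∅; g ≡ 0 at y ∈ {7}; common: ∅.
Collecting: common zeros = ∅, so the count is 0.
Comparison with the Bézout bound: 0 ≤ 2 = deg(f)·deg(g), as expected for curves with no common component (the affine F_11-count falls short of the bound because intersections may lie at infinity, over extension fields, or carry multiplicity).


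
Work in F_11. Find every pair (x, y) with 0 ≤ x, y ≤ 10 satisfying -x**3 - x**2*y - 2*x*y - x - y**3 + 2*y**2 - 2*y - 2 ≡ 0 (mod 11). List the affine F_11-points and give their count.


Affine F_11-points: {(1, 9), (3, 2), (3, 4), (3, 7), (4, 5), (5, 0), (7, 0), (8, 8), (9, 5), (10, 0), (10, 1)}; count = 11.

For each of the 121 pairs (x, y) ∈ F_11², evaluate f(x, y) mod 11. Record the zeros.
  x = 0: [0↦9, 1↦8, 2↦5, 3↦5, 4↦2, 5↦1, 6↦7, 7↦3, 8↦5, 9↦7, 10↦3]  zeros at y ∈ ∅
  x = 1: [0↦7, 1↦3, 2↦8, 3↦5, 4↦10, 5↦6, 6↦9, 7↦2, 8↦1, 9↦0, 10↦4]  zeros at y ∈ {9}
  x = 2: [0↦10, 1↦1, 2↦1, 3↦4, 4↦4, 5↦6, 6↦4, 7↦3, 8↦8, 9↦2, 10↦1]  zeros at y ∈ ∅
  x = 3: [0↦1, 1↦7, 2↦0, 3↦7, 4↦0, 5↦6, 6↦8, 7↦0, 8↦9, 9↦7, 10↦10]  zeros at y ∈ {2, 4, 7}
  x = 4: [0↦7, 1↦4, 2↦10, 3↦8, 4↦3, 5↦0, 6↦4, 7↦9, 8↦9, 9↦9, 10↦3]  zeros at y ∈ {5}
  x = 5: [0↦0, 1↦8, 2↦3, 3↦1, 4↦7, 5↦4, 6↦8, 7↦2, 8↦2, 9↦2, 10↦7]  zeros at y ∈ {0}
  x = 6: [0↦7, 1↦2, 2↦6, 3↦2, 4↦6, 5↦1, 6↦3, 7↦6, 8↦4, 9↦2, 10↦5]  zeros at y ∈ ∅
  x = 7: [0↦0, 1↦2, 2↦2, 3↦5, 4↦5, 5↦7, 6↦5, 7↦4, 8↦9, 9↦3, 10↦2]  zeros at y ∈ {0}
  x = 8: [0↦6, 1↦2, 2↦7, 3↦4, 4↦9, 5↦5, 6↦8, 7↦1, 8↦0, 9↦10, 10↦3]  zeros at y ∈ {8}
  x = 9: [0↦8, 1↦7, 2↦4, 3↦4, 4↦1, 5↦0, 6↦6, 7↦2, 8↦4, 9↦6, 10↦2]  zeros at y ∈ {5}
  x = 10: [0↦0, 1↦0, 2↦9, 3↦10, 4↦8, 5↦8, 6↦4, 7↦1, 8↦4, 9↦7, 10↦4]  zeros at y ∈ {0, 1}
Collecting zeros: affine points = {(1, 9), (3, 2), (3, 4), (3, 7), (4, 5), (5, 0), (7, 0), (8, 8), (9, 5), (10, 0), (10, 1)}.
Total count |C(F_11)_aff| = 11.


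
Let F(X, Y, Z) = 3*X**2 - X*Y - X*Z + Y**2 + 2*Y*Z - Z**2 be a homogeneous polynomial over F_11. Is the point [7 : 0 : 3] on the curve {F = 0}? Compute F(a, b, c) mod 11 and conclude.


F(7,0,3) ≡ 7 (mod 11); P is NOT on the curve.

Evaluate F(7, 0, 3) term-by-term (mod 11).
  3*X**2 ↦ 3·49·1·1 = 147
  -X*Y ↦ -1·7·0·1 = 0
  -X*Z ↦ -1·7·1·3 = -21
  Y**2 ↦ 1·1·0·1 = 0
  2*Y*Z ↦ 2·1·0·3 = 0
  -Z**2 ↦ -1·1·1·9 = -9
Sum: F(7, 0, 3) = (147) + (0) + (-21) + (0) + (0) + (-9) = 117.
Reducing mod 11: 117 ≡ 7 (mod 11).
Since F(a, b, c) ≡ 7 ≠ 0 (mod 11), P does NOT lie on the curve.


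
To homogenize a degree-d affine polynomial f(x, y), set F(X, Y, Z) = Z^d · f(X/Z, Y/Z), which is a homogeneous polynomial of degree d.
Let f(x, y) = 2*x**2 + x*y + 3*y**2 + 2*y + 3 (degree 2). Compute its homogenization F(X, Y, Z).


F(X, Y, Z) = 2*X**2 + X*Y + 3*Y**2 + 2*Y*Z + 3*Z**2

deg(f) = 2.
Substitute x = X/Z, y = Y/Z into f, then multiply by Z^2.
  monomial 2·x^2·y^0 ↦ 2·X^2·Y^0·Z^0.
  monomial 1·x^1·y^1 ↦ 1·X^1·Y^1·Z^0.
  monomial 3·x^0·y^2 ↦ 3·X^0·Y^2·Z^0.
  monomial 2·x^0·y^1 ↦ 2·X^0·Y^1·Z^1.
  monomial 3·x^0·y^0 ↦ 3·X^0·Y^0·Z^2.
Collecting: F(X, Y, Z) = 2*X**2 + X*Y + 3*Y**2 + 2*Y*Z + 3*Z**2.


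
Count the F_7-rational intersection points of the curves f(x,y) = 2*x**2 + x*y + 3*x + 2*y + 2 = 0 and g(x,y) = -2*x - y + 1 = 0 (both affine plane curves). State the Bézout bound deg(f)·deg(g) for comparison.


Common zeros: ∅; count = 0; Bézout bound = 2.

deg(f) = 2, deg(g) = 1, so Bézout bound = 2.
Scan x ∈ F_7. For each x, list the y ∈ F_7 with f(x, y) ≡ 0 and those with g(x, y) ≡ 0 (mod 7); the common zeros in that column are the intersection.
  x = 0: f ≡ 0 at y ∈ {6}; g ≡ 0 at y ∈ {1}; common: ∅.
  x = 1: f ≡ 0 at y ∈ {0}; g ≡ 0 at y ∈ {6}; common: ∅.
  x = 2: f ≡ 0 at y ∈ {3}; g ≡ 0 at y ∈ {4}; common: ∅.
  x = 3: f ≡ 0 at y ∈ {4}; g ≡ 0 at y ∈ {2}; common: ∅.
  x = 4: f ≡ 0 at y ∈ {4}; g ≡ 0 at y ∈ {0}; common: ∅.
  x = 5: f ≡ 0 at y ∈ ∅; g ≡ 0 at y ∈ {5}; common: ∅.
  x = 6: f ≡ 0 at y ∈ {6}; g ≡ 0 at y ∈ {3}; common: ∅.
Collecting: common zeros = ∅, so the count is 0.
Comparison with the Bézout bound: 0 ≤ 2 = deg(f)·deg(g), as expected for curves with no common component (the affine F_7-count falls short of the bound because intersections may lie at infinity, over extension fields, or carry multiplicity).


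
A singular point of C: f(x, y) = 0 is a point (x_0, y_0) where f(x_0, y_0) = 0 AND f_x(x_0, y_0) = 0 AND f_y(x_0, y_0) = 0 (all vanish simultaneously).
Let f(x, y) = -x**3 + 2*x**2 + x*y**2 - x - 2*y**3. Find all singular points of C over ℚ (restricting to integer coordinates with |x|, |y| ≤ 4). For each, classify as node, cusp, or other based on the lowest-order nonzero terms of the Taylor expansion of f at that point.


Singular points: {(1, 0)}; classification: node.

Compute partial derivatives:
  f_x = -3*x**2 + 4*x + y**2 - 1.
  f_y = 2*x*y - 6*y**2.
Scan x_0 ∈ {−4, ..., 4}. For each x_0, f_y(x_0, y) is a polynomial in y; find its integer roots y ∈ {−4, ..., 4}, then test f_x and f at those candidates.
  x = -4: f_y(-4, y) = -6*y**2 - 8*y; vanishes at y ∈ {0}. (-4, 0): f_x = -65 ≠ 0.
  x = -3: f_y(-3, y) = -6*y**2 - 6*y; vanishes at y ∈ {-1, 0}. (-3, -1): f_x = -39 ≠ 0; (-3, 0): f_x = -40 ≠ 0.
  x = -2: f_y(-2, y) = -6*y**2 - 4*y; vanishes at y ∈ {0}. (-2, 0): f_x = -21 ≠ 0.
  x = -1: f_y(-1, y) = -6*y**2 - 2*y; vanishes at y ∈ {0}. (-1, 0): f_x = -8 ≠ 0.
  x = 0: f_y(0, y) = -6*y**2; vanishes at y ∈ {0}. (0, 0): f_x = -1 ≠ 0.
  x = 1: f_y(1, y) = -6*y**2 + 2*y; vanishes at y ∈ {0}. (1, 0): f_x = 0, f = 0 — SINGULAR.
  x = 2: f_y(2, y) = -6*y**2 + 4*y; vanishes at y ∈ {0}. (2, 0): f_x = -5 ≠ 0.
  x = 3: f_y(3, y) = -6*y**2 + 6*y; vanishes at y ∈ {0, 1}. (3, 0): f_x = -16 ≠ 0; (3, 1): f_x = -15 ≠ 0.
  x = 4: f_y(4, y) = -6*y**2 + 8*y; vanishes at y ∈ {0}. (4, 0): f_x = -33 ≠ 0.
Only singular point on the grid: (1, 0).
Classify: substitute x = 1 + u, y = 0 + v and expand: f = -u**3 - u**2 + u*v**2 - 2*v**3 + v**2.
No constant or linear terms (consistent with a singular point). Quadratic part: -u**2 + v**2. Cubic part: -u**3 + u*v**2 - 2*v**3.
The quadratic part v**2 - u**2 = (v − u)(v + u) splits into two distinct linear factors, so there are two distinct tangent lines y − 0 = ±(x − 1) — this is a node (ordinary double point).
Classification: node.


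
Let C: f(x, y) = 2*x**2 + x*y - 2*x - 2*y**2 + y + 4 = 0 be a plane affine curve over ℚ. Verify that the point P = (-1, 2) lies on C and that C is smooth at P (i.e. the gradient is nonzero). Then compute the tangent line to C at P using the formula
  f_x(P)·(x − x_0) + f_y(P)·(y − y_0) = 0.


Tangent line at P: -4*x - 8*y + 12 = 0.

Step 1: f(-1, 2) = 0, so P lies on C.
Step 2: partial derivatives
  f_x(x, y) = 4*x + y - 2, f_y(x, y) = x - 4*y + 1.
  f_x(P) = -4, f_y(P) = -8 (gradient nonzero, so P is smooth).
Step 3: tangent line at P: -4·(x − -1) + -8·(y − 2) = 0.
Expanding: -4*x - 8*y + 12 = 0.


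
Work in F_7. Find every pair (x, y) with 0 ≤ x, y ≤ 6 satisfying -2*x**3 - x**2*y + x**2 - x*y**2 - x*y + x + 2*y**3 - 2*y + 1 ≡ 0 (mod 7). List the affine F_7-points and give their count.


Affine F_7-points: {(0, 3), (3, 1), (3, 3), (4, 6), (5, 2)}; count = 5.

For each of the 49 pairs (x, y) ∈ F_7², evaluate f(x, y) mod 7. Record the zeros.
  x = 0: [0↦1, 1↦1, 2↦6, 3↦0, 4↦2, 5↦3, 6↦1]  zeros at y ∈ {3}
  x = 1: [0↦1, 1↦5, 2↦5, 3↦6, 4↦6, 5↦3, 6↦2]  zeros at y ∈ ∅
  x = 2: [0↦5, 1↦4, 2↦4, 3↦3, 4↦6, 5↦4, 6↦2]  zeros at y ∈ ∅
  x = 3: [0↦1, 1↦0, 2↦5, 3↦0, 4↦4, 5↦1, 6↦3]  zeros at y ∈ {1, 3}
  x = 4: [0↦5, 1↦2, 2↦3, 3↦6, 4↦2, 5↦3, 6↦0]  zeros at y ∈ {6}
  x = 5: [0↦5, 1↦5, 2↦0, 3↦2, 4↦2, 5↦5, 6↦2]  zeros at y ∈ {2}
  x = 6: [0↦3, 1↦4, 2↦5, 3↦4, 4↦6, 5↦2, 6↦4]  zeros at y ∈ ∅
Collecting zeros: affine points = {(0, 3), (3, 1), (3, 3), (4, 6), (5, 2)}.
Total count |C(F_7)_aff| = 5.


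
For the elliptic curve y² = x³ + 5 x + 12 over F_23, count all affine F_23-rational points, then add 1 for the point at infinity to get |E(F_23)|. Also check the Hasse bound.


Affine points = {(0, 9), (0, 14), (1, 8), (1, 15), (3, 10), (3, 13), (4, 2), (4, 21), (5, 1), (5, 22), (8, 9), (8, 14), (9, 2), (9, 21), (10, 2), (10, 21), (11, 8), (11, 15), (12, 11), (12, 12), (15, 9), (15, 14), (16, 5), (16, 18), (18, 0), (20, 4), (20, 19), (22, 11), (22, 12)}; affine count = 29; |E(F_23)| = 30.

Discriminant check: Δ ∝ 4a³ + 27b² = 4·5³ + 27·12² = 4·125 + 27·144 ≡ 18 (mod 23). Nonzero ⇒ E is nonsingular.
For each x ∈ F_23, compute rhs = x³ + 5·x + 12 mod 23, then count y ∈ F_23 with y² ≡ rhs.
  x = 0: rhs = 12, matching y values: 9, 14 (2 points).
  x = 1: rhs = 18, matching y values: 8, 15 (2 points).
  x = 2: rhs = 7, matching y values: none (0 points).
  x = 3: rhs = 8, matching y values: 10, 13 (2 points).
  x = 4: rhs = 4, matching y values: 2, 21 (2 points).
  x = 5: rhs = 1, matching y values: 1, 22 (2 points).
  x = 6: rhs = 5, matching y values: none (0 points).
  x = 7: rhs = 22, matching y values: none (0 points).
  x = 8: rhs = 12, matching y values: 9, 14 (2 points).
  x = 9: rhs = 4, matching y values: 2, 21 (2 points).
  x = 10: rhs = 4, matching y values: 2, 21 (2 points).
  x = 11: rhs = 18, matching y values: 8, 15 (2 points).
  x = 12: rhs = 6, matching y values: 11, 12 (2 points).
  x = 13: rhs = 20, matching y values: none (0 points).
  x = 14: rhs = 20, matching y values: none (0 points).
  x = 15: rhs = 12, matching y values: 9, 14 (2 points).
  x = 16: rhs = 2, matching y values: 5, 18 (2 points).
  x = 17: rhs = 19, matching y values: none (0 points).
  x = 18: rhs = 0, matching y values: 0 (1 points).
  x = 19: rhs = 20, matching y values: none (0 points).
  x = 20: rhs = 16, matching y values: 4, 19 (2 points).
  x = 21: rhs = 17, matching y values: none (0 points).
  x = 22: rhs = 6, matching y values: 11, 12 (2 points).
Total affine count: 29.
Full point count |E(F_23)| = 29 + 1 = 30.
Hasse bound: |30 − (23+1)| = |6| = 6 ≤ 2√23 ≈ 9.5917 ✓.


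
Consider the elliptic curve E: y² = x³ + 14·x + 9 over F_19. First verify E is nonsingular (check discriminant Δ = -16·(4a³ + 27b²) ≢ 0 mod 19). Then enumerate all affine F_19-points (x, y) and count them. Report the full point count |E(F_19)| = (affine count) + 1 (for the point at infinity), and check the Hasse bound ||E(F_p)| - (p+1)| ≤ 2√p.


Affine points = {(0, 3), (0, 16), (1, 9), (1, 10), (2, 8), (2, 11), (6, 9), (6, 10), (8, 5), (8, 14), (9, 3), (9, 16), (10, 3), (10, 16), (12, 9), (12, 10), (14, 2), (14, 17), (16, 4), (16, 15), (17, 7), (17, 12)}; affine count = 22; |E(F_19)| = 23.

Discriminant check: Δ ∝ 4a³ + 27b² = 4·14³ + 27·9² = 4·2744 + 27·81 ≡ 15 (mod 19). Nonzero ⇒ E is nonsingular.
For each x ∈ F_19, compute rhs = x³ + 14·x + 9 mod 19, then count y ∈ F_19 with y² ≡ rhs.
  x = 0: rhs = 9, matching y values: 3, 16 (2 points).
  x = 1: rhs = 5, matching y values: 9, 10 (2 points).
  x = 2: rhs = 7, matching y values: 8, 11 (2 points).
  x = 3: rhs = 2, matching y values: none (0 points).
  x = 4: rhs = 15, matching y values: none (0 points).
  x = 5: rhs = 14, matching y values: none (0 points).
  x = 6: rhs = 5, matching y values: 9, 10 (2 points).
  x = 7: rhs = 13, matching y values: none (0 points).
  x = 8: rhs = 6, matching y values: 5, 14 (2 points).
  x = 9: rhs = 9, matching y values: 3, 16 (2 points).
  x = 10: rhs = 9, matching y values: 3, 16 (2 points).
  x = 11: rhs = 12, matching y values: none (0 points).
  x = 12: rhs = 5, matching y values: 9, 10 (2 points).
  x = 13: rhs = 13, matching y values: none (0 points).
  x = 14: rhs = 4, matching y values: 2, 17 (2 points).
  x = 15: rhs = 3, matching y values: none (0 points).
  x = 16: rhs = 16, matching y values: 4, 15 (2 points).
  x = 17: rhs = 11, matching y values: 7, 12 (2 points).
  x = 18: rhs = 13, matching y values: none (0 points).
Total affine count: 22.
Full point count |E(F_19)| = 22 + 1 = 23.
Hasse bound: |23 − (19+1)| = |3| = 3 ≤ 2√19 ≈ 8.7178 ✓.


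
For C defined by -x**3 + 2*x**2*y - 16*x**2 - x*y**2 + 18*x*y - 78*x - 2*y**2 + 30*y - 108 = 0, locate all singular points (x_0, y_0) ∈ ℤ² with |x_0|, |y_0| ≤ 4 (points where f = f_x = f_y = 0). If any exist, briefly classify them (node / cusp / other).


Singular points: {(-3, 3)}; classification: node.

Compute partial derivatives:
  f_x = -3*x**2 + 4*x*y - 32*x - y**2 + 18*y - 78.
  f_y = 2*x**2 - 2*x*y + 18*x - 4*y + 30.
Scan x_0 ∈ {−4, ..., 4}. For each x_0, f_y(x_0, y) is a polynomial in y; find its integer roots y ∈ {−4, ..., 4}, then test f_x and f at those candidates.
  x = -4: f_y(-4, y) = 4*y - 10; no integer root y with |y| ≤ 4.
  x = -3: f_y(-3, y) = 2*y - 6; vanishes at y ∈ {3}. (-3, 3): f_x = 0, f = 0 — SINGULAR.
  x = -2: f_y(-2, y) = 2; no integer root y with |y| ≤ 4.
  x = -1: f_y(-1, y) = 14 - 2*y; no integer root y with |y| ≤ 4.
  x = 0: f_y(0, y) = 30 - 4*y; no integer root y with |y| ≤ 4.
  x = 1: f_y(1, y) = 50 - 6*y; no integer root y with |y| ≤ 4.
  x = 2: f_y(2, y) = 74 - 8*y; no integer root y with |y| ≤ 4.
  x = 3: f_y(3, y) = 102 - 10*y; no integer root y with |y| ≤ 4.
  x = 4: f_y(4, y) = 134 - 12*y; no integer root y with |y| ≤ 4.
Only singular point on the grid: (-3, 3).
Classify: substitute x = -3 + u, y = 3 + v and expand: f = -u**3 + 2*u**2*v - u**2 - u*v**2 + v**2.
No constant or linear terms (consistent with a singular point). Quadratic part: -u**2 + v**2. Cubic part: -u**3 + 2*u**2*v - u*v**2.
The quadratic part v**2 - u**2 = (v − u)(v + u) splits into two distinct linear factors, so there are two distinct tangent lines y − 3 = ±(x − -3) — this is a node (ordinary double point).
Classification: node.


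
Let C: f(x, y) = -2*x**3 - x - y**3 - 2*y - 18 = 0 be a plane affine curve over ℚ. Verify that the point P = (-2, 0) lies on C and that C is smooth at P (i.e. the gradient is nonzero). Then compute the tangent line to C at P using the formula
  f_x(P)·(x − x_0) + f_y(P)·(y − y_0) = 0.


Tangent line at P: -25*x - 2*y - 50 = 0.

Step 1: f(-2, 0) = 0, so P lies on C.
Step 2: partial derivatives
  f_x(x, y) = -6*x**2 - 1, f_y(x, y) = -3*y**2 - 2.
  f_x(P) = -25, f_y(P) = -2 (gradient nonzero, so P is smooth).
Step 3: tangent line at P: -25·(x − -2) + -2·(y − 0) = 0.
Expanding: -25*x - 2*y - 50 = 0.


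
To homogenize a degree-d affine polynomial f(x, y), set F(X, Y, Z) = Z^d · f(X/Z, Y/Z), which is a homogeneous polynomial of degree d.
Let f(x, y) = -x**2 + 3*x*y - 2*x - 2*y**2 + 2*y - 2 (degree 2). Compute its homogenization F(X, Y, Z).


F(X, Y, Z) = -X**2 + 3*X*Y - 2*X*Z - 2*Y**2 + 2*Y*Z - 2*Z**2

deg(f) = 2.
Substitute x = X/Z, y = Y/Z into f, then multiply by Z^2.
  monomial -1·x^2·y^0 ↦ -1·X^2·Y^0·Z^0.
  monomial 3·x^1·y^1 ↦ 3·X^1·Y^1·Z^0.
  monomial -2·x^1·y^0 ↦ -2·X^1·Y^0·Z^1.
  monomial -2·x^0·y^2 ↦ -2·X^0·Y^2·Z^0.
  monomial 2·x^0·y^1 ↦ 2·X^0·Y^1·Z^1.
  monomial -2·x^0·y^0 ↦ -2·X^0·Y^0·Z^2.
Collecting: F(X, Y, Z) = -X**2 + 3*X*Y - 2*X*Z - 2*Y**2 + 2*Y*Z - 2*Z**2.


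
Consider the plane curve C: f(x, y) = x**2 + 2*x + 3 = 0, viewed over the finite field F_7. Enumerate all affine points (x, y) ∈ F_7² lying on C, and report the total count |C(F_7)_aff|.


Affine F_7-points: ∅; count = 0.

For each of the 49 pairs (x, y) ∈ F_7², evaluate f(x, y) mod 7. Record the zeros.
  x = 0: [0↦3, 1↦3, 2↦3, 3↦3, 4↦3, 5↦3, 6↦3]  zeros at y ∈ ∅
  x = 1: [0↦6, 1↦6, 2↦6, 3↦6, 4↦6, 5↦6, 6↦6]  zeros at y ∈ ∅
  x = 2: [0↦4, 1↦4, 2↦4, 3↦4, 4↦4, 5↦4, 6↦4]  zeros at y ∈ ∅
  x = 3: [0↦4, 1↦4, 2↦4, 3↦4, 4↦4, 5↦4, 6↦4]  zeros at y ∈ ∅
  x = 4: [0↦6, 1↦6, 2↦6, 3↦6, 4↦6, 5↦6, 6↦6]  zeros at y ∈ ∅
  x = 5: [0↦3, 1↦3, 2↦3, 3↦3, 4↦3, 5↦3, 6↦3]  zeros at y ∈ ∅
  x = 6: [0↦2, 1↦2, 2↦2, 3↦2, 4↦2, 5↦2, 6↦2]  zeros at y ∈ ∅
Collecting zeros: affine points = ∅.
Total count |C(F_7)_aff| = 0.


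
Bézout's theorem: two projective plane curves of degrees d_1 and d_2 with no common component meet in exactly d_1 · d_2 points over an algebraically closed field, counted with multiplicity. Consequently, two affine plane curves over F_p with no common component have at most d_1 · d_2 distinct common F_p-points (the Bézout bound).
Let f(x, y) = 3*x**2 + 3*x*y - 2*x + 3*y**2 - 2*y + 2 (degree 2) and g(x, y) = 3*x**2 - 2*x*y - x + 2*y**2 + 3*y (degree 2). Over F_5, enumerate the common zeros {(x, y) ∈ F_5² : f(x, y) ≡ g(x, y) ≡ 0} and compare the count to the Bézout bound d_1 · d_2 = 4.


Common zeros: {(2, 0)}; count = 1; Bézout bound = 4.

deg(f) = 2, deg(g) = 2, so Bézout bound = 4.
Scan x ∈ F_5. For each x, list the y ∈ F_5 with f(x, y) ≡ 0 and those with g(x, y) ≡ 0 (mod 5); the common zeros in that column are the intersection.
  x = 0: f ≡ 0 at y ∈ {2}; g ≡ 0 at y ∈ {0, 1}; common: ∅.
  x = 1: f ≡ 0 at y ∈ {4}; g ≡ 0 at y ∈ {1}; common: ∅.
  x = 2: f ≡ 0 at y ∈ {0, 2}; g ≡ 0 at y ∈ {0, 3}; common: {0}.
  x = 3: f ≡ 0 at y ∈ ∅; g ≡ 0 at y ∈ ∅; common: ∅.
  x = 4: f ≡ 0 at y ∈ {1, 4}; g ≡ 0 at y ∈ ∅; common: ∅.
Collecting: common zeros = {(2, 0)}, so the count is 1.
Comparison with the Bézout bound: 1 ≤ 4 = deg(f)·deg(g), as expected for curves with no common component (the affine F_5-count falls short of the bound because intersections may lie at infinity, over extension fields, or carry multiplicity).


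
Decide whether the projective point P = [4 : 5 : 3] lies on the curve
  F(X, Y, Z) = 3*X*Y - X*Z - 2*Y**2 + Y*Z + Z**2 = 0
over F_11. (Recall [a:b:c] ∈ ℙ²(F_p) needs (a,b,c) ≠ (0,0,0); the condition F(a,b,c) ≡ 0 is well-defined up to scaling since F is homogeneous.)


F(4,5,3) ≡ 0 (mod 11); P is on the curve.

Evaluate F(4, 5, 3) term-by-term (mod 11).
  3*X*Y ↦ 3·4·5·1 = 60
  -X*Z ↦ -1·4·1·3 = -12
  -2*Y**2 ↦ -2·1·25·1 = -50
  Y*Z ↦ 1·1·5·3 = 15
  Z**2 ↦ 1·1·1·9 = 9
Sum: F(4, 5, 3) = (60) + (-12) + (-50) + (15) + (9) = 22.
Reducing mod 11: 22 ≡ 0 (mod 11).
Since F(a, b, c) ≡ 0 (mod 11), P lies on the curve.


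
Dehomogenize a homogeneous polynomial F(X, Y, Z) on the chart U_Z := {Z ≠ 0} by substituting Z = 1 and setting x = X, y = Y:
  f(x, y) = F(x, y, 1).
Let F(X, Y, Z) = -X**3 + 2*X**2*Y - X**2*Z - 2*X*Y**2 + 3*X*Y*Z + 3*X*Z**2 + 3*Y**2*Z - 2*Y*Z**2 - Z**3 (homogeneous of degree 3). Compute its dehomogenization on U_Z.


f(x, y) = -x**3 + 2*x**2*y - x**2 - 2*x*y**2 + 3*x*y + 3*x + 3*y**2 - 2*y - 1

On U_Z we set Z = 1. Each monomial c·X^i·Y^j·Z^k in F becomes c·x^i·y^j·1^k = c·x^i·y^j.
Substituting Z = 1: F(X, Y, 1) = -x**3 + 2*x**2*y - x**2 - 2*x*y**2 + 3*x*y + 3*x + 3*y**2 - 2*y - 1.
Note: deg(f) ≤ deg(F) = 3; strict inequality happens when F is divisible by Z (lost terms).


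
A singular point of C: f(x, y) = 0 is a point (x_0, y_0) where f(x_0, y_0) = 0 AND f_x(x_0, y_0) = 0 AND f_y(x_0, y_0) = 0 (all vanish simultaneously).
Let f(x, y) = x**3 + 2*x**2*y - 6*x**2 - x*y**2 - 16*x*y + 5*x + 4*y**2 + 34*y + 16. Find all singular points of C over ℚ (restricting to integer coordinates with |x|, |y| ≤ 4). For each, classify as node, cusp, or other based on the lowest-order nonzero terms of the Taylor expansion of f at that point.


Singular points: {(3, -2)}; classification: node.

Compute partial derivatives:
  f_x = 3*x**2 + 4*x*y - 12*x - y**2 - 16*y + 5.
  f_y = 2*x**2 - 2*x*y - 16*x + 8*y + 34.
Scan x_0 ∈ {−4, ..., 4}. For each x_0, f_y(x_0, y) is a polynomial in y; find its integer roots y ∈ {−4, ..., 4}, then test f_x and f at those candidates.
  x = -4: f_y(-4, y) = 16*y + 130; no integer root y with |y| ≤ 4.
  x = -3: f_y(-3, y) = 14*y + 100; no integer root y with |y| ≤ 4.
  x = -2: f_y(-2, y) = 12*y + 74; no integer root y with |y| ≤ 4.
  x = -1: f_y(-1, y) = 10*y + 52; no integer root y with |y| ≤ 4.
  x = 0: f_y(0, y) = 8*y + 34; no integer root y with |y| ≤ 4.
  x = 1: f_y(1, y) = 6*y + 20; no integer root y with |y| ≤ 4.
  x = 2: f_y(2, y) = 4*y + 10; no integer root y with |y| ≤ 4.
  x = 3: f_y(3, y) = 2*y + 4; vanishes at y ∈ {-2}. (3, -2): f_x = 0, f = 0 — SINGULAR.
  x = 4: f_y(4, y) = 2; no integer root y with |y| ≤ 4.
Only singular point on the grid: (3, -2).
Classify: substitute x = 3 + u, y = -2 + v and expand: f = u**3 + 2*u**2*v - u**2 - u*v**2 + v**2.
No constant or linear terms (consistent with a singular point). Quadratic part: -u**2 + v**2. Cubic part: u**3 + 2*u**2*v - u*v**2.
The quadratic part v**2 - u**2 = (v − u)(v + u) splits into two distinct linear factors, so there are two distinct tangent lines y − -2 = ±(x − 3) — this is a node (ordinary double point).
Classification: node.


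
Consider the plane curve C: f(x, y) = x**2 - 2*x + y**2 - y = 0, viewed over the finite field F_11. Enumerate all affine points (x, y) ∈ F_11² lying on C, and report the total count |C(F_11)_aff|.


Affine F_11-points: {(0, 0), (0, 1), (1, 4), (1, 8), (2, 0), (2, 1), (3, 6), (6, 5), (6, 7), (7, 5), (7, 7), (10, 6)}; count = 12.

For each of the 121 pairs (x, y) ∈ F_11², evaluate f(x, y) mod 11. Record the zeros.
  x = 0: [0↦0, 1↦0, 2↦2, 3↦6, 4↦1, 5↦9, 6↦8, 7↦9, 8↦1, 9↦6, 10↦2]  zeros at y ∈ {0, 1}
  x = 1: [0↦10, 1↦10, 2↦1, 3↦5, 4↦0, 5↦8, 6↦7, 7↦8, 8↦0, 9↦5, 10↦1]  zeros at y ∈ {4, 8}
  x = 2: [0↦0, 1↦0, 2↦2, 3↦6, 4↦1, 5↦9, 6↦8, 7↦9, 8↦1, 9↦6, 10↦2]  zeros at y ∈ {0, 1}
  x = 3: [0↦3, 1↦3, 2↦5, 3↦9, 4↦4, 5↦1, 6↦0, 7↦1, 8↦4, 9↦9, 10↦5]  zeros at y ∈ {6}
  x = 4: [0↦8, 1↦8, 2↦10, 3↦3, 4↦9, 5↦6, 6↦5, 7↦6, 8↦9, 9↦3, 10↦10]  zeros at y ∈ ∅
  x = 5: [0↦4, 1↦4, 2↦6, 3↦10, 4↦5, 5↦2, 6↦1, 7↦2, 8↦5, 9↦10, 10↦6]  zeros at y ∈ ∅
  x = 6: [0↦2, 1↦2, 2↦4, 3↦8, 4↦3, 5↦0, 6↦10, 7↦0, 8↦3, 9↦8, 10↦4]  zeros at y ∈ {5, 7}
  x = 7: [0↦2, 1↦2, 2↦4, 3↦8, 4↦3, 5↦0, 6↦10, 7↦0, 8↦3, 9↦8, 10↦4]  zeros at y ∈ {5, 7}
  x = 8: [0↦4, 1↦4, 2↦6, 3↦10, 4↦5, 5↦2, 6↦1, 7↦2, 8↦5, 9↦10, 10↦6]  zeros at y ∈ ∅
  x = 9: [0↦8, 1↦8, 2↦10, 3↦3, 4↦9, 5↦6, 6↦5, 7↦6, 8↦9, 9↦3, 10↦10]  zeros at y ∈ ∅
  x = 10: [0↦3, 1↦3, 2↦5, 3↦9, 4↦4, 5↦1, 6↦0, 7↦1, 8↦4, 9↦9, 10↦5]  zeros at y ∈ {6}
Collecting zeros: affine points = {(0, 0), (0, 1), (1, 4), (1, 8), (2, 0), (2, 1), (3, 6), (6, 5), (6, 7), (7, 5), (7, 7), (10, 6)}.
Total count |C(F_11)_aff| = 12.


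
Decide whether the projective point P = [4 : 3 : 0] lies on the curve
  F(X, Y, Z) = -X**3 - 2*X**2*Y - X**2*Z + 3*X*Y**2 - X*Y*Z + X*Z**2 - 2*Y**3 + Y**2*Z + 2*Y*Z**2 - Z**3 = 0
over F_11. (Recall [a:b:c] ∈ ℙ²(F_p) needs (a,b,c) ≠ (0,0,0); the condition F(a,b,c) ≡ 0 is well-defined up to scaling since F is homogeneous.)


F(4,3,0) ≡ 4 (mod 11); P is NOT on the curve.

Evaluate F(4, 3, 0) term-by-term (mod 11).
  -X**3 ↦ -1·64·1·1 = -64
  -2*X**2*Y ↦ -2·16·3·1 = -96
  -X**2*Z ↦ -1·16·1·0 = 0
  3*X*Y**2 ↦ 3·4·9·1 = 108
  -X*Y*Z ↦ -1·4·3·0 = 0
  X*Z**2 ↦ 1·4·1·0 = 0
  -2*Y**3 ↦ -2·1·27·1 = -54
  Y**2*Z ↦ 1·1·9·0 = 0
  2*Y*Z**2 ↦ 2·1·3·0 = 0
  -Z**3 ↦ -1·1·1·0 = 0
Sum: F(4, 3, 0) = (-64) + (-96) + (0) + (108) + (0) + (0) + (-54) + (0) + (0) + (0) = -106.
Reducing mod 11: -106 ≡ 4 (mod 11).
Since F(a, b, c) ≡ 4 ≠ 0 (mod 11), P does NOT lie on the curve.


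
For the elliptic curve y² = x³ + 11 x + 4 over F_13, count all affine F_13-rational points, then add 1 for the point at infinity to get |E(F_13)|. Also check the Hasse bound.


Affine points = {(0, 2), (0, 11), (1, 4), (1, 9), (3, 5), (3, 8), (6, 0), (9, 0), (10, 3), (10, 10), (11, 0)}; affine count = 11; |E(F_13)| = 12.

Discriminant check: Δ ∝ 4a³ + 27b² = 4·11³ + 27·4² = 4·1331 + 27·16 ≡ 10 (mod 13). Nonzero ⇒ E is nonsingular.
For each x ∈ F_13, compute rhs = x³ + 11·x + 4 mod 13, then count y ∈ F_13 with y² ≡ rhs.
  x = 0: rhs = 4, matching y values: 2, 11 (2 points).
  x = 1: rhs = 3, matching y values: 4, 9 (2 points).
  x = 2: rhs = 8, matching y values: none (0 points).
  x = 3: rhs = 12, matching y values: 5, 8 (2 points).
  x = 4: rhs = 8, matching y values: none (0 points).
  x = 5: rhs = 2, matching y values: none (0 points).
  x = 6: rhs = 0, matching y values: 0 (1 points).
  x = 7: rhs = 8, matching y values: none (0 points).
  x = 8: rhs = 6, matching y values: none (0 points).
  x = 9: rhs = 0, matching y values: 0 (1 points).
  x = 10: rhs = 9, matching y values: 3, 10 (2 points).
  x = 11: rhs = 0, matching y values: 0 (1 points).
  x = 12: rhs = 5, matching y values: none (0 points).
Total affine count: 11.
Full point count |E(F_13)| = 11 + 1 = 12.
Hasse bound: |12 − (13+1)| = |-2| = 2 ≤ 2√13 ≈ 7.2111 ✓.


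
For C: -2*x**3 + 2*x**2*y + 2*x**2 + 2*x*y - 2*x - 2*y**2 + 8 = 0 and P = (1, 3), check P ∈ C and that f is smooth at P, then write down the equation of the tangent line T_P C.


Tangent line at P: 14*x - 8*y + 10 = 0.

Step 1: f(1, 3) = 0, so P lies on C.
Step 2: partial derivatives
  f_x(x, y) = -6*x**2 + 4*x*y + 4*x + 2*y - 2, f_y(x, y) = 2*x**2 + 2*x - 4*y.
  f_x(P) = 14, f_y(P) = -8 (gradient nonzero, so P is smooth).
Step 3: tangent line at P: 14·(x − 1) + -8·(y − 3) = 0.
Expanding: 14*x - 8*y + 10 = 0.


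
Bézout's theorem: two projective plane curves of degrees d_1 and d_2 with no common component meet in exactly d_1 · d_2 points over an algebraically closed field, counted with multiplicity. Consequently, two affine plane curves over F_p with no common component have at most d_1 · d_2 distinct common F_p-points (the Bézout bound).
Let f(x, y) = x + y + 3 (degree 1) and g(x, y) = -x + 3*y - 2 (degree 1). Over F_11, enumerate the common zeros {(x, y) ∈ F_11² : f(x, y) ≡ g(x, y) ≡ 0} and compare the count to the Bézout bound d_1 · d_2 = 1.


Common zeros: {(0, 8)}; count = 1; Bézout bound = 1.

deg(f) = 1, deg(g) = 1, so Bézout bound = 1.
Scan x ∈ F_11. For each x, list the y ∈ F_11 with f(x, y) ≡ 0 and those with g(x, y) ≡ 0 (mod 11); the common zeros in that column are the intersection.
  x = 0: f ≡ 0 at y ∈ {8}; g ≡ 0 at y ∈ {8}; common: {8}.
  x = 1: f ≡ 0 at y ∈ {7}; g ≡ 0 at y ∈ {1}; common: ∅.
  x = 2: f ≡ 0 at y ∈ {6}; g ≡ 0 at y ∈ {5}; common: ∅.
  x = 3: f ≡ 0 at y ∈ {5}; g ≡ 0 at y ∈ {9}; common: ∅.
  x = 4: f ≡ 0 at y ∈ {4}; g ≡ 0 at y ∈ {2}; common: ∅.
  x = 5: f ≡ 0 at y ∈ {3}; g ≡ 0 at y ∈ {6}; common: ∅.
  x = 6: f ≡ 0 at y ∈ {2}; g ≡ 0 at y ∈ {10}; common: ∅.
  x = 7: f ≡ 0 at y ∈ {1}; g ≡ 0 at y ∈ {3}; common: ∅.
  x = 8: f ≡ 0 at y ∈ {0}; g ≡ 0 at y ∈ {7}; common: ∅.
  x = 9: f ≡ 0 at y ∈ {10}; g ≡ 0 at y ∈ {0}; common: ∅.
  x = 10: f ≡ 0 at y ∈ {9}; g ≡ 0 at y ∈ {4}; common: ∅.
Collecting: common zeros = {(0, 8)}, so the count is 1.
Comparison with the Bézout bound: 1 ≤ 1 = deg(f)·deg(g), as expected for curves with no common component (the bound is attained).


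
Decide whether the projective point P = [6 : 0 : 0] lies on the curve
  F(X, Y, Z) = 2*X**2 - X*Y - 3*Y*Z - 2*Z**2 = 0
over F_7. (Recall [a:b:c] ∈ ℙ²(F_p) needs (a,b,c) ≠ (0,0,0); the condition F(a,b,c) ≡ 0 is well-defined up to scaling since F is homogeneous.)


F(6,0,0) ≡ 2 (mod 7); P is NOT on the curve.

Evaluate F(6, 0, 0) term-by-term (mod 7).
  2*X**2 ↦ 2·36·1·1 = 72
  -X*Y ↦ -1·6·0·1 = 0
  -3*Y*Z ↦ -3·1·0·0 = 0
  -2*Z**2 ↦ -2·1·1·0 = 0
Sum: F(6, 0, 0) = (72) + (0) + (0) + (0) = 72.
Reducing mod 7: 72 ≡ 2 (mod 7).
Since F(a, b, c) ≡ 2 ≠ 0 (mod 7), P does NOT lie on the curve.


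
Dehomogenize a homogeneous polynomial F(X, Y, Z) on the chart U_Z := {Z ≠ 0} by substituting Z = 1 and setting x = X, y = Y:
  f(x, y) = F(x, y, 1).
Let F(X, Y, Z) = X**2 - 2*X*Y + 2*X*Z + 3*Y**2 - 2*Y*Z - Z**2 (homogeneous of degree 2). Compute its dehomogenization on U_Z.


f(x, y) = x**2 - 2*x*y + 2*x + 3*y**2 - 2*y - 1

On U_Z we set Z = 1. Each monomial c·X^i·Y^j·Z^k in F becomes c·x^i·y^j·1^k = c·x^i·y^j.
Substituting Z = 1: F(X, Y, 1) = x**2 - 2*x*y + 2*x + 3*y**2 - 2*y - 1.
Note: deg(f) ≤ deg(F) = 2; strict inequality happens when F is divisible by Z (lost terms).


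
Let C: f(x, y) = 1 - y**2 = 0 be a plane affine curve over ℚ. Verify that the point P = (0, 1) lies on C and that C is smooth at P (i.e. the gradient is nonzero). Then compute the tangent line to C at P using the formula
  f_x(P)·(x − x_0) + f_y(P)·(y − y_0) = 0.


Tangent line at P: 2 - 2*y = 0.

Step 1: f(0, 1) = 0, so P lies on C.
Step 2: partial derivatives
  f_x(x, y) = 0, f_y(x, y) = -2*y.
  f_x(P) = 0, f_y(P) = -2 (gradient nonzero, so P is smooth).
Step 3: tangent line at P: 0·(x − 0) + -2·(y − 1) = 0.
Expanding: 2 - 2*y = 0.


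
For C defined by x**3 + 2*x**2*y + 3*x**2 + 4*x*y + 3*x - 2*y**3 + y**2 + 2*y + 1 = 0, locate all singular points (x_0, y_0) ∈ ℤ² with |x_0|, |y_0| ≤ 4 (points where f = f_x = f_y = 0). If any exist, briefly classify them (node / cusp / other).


Singular points: {(-1, 0)}; classification: cusp.

Compute partial derivatives:
  f_x = 3*x**2 + 4*x*y + 6*x + 4*y + 3.
  f_y = 2*x**2 + 4*x - 6*y**2 + 2*y + 2.
Scan x_0 ∈ {−4, ..., 4}. For each x_0, f_y(x_0, y) is a polynomial in y; find its integer roots y ∈ {−4, ..., 4}, then test f_x and f at those candidates.
  x = -4: f_y(-4, y) = -6*y**2 + 2*y + 18; no integer root y with |y| ≤ 4.
  x = -3: f_y(-3, y) = -6*y**2 + 2*y + 8; vanishes at y ∈ {-1}. (-3, -1): f_x = 20 ≠ 0.
  x = -2: f_y(-2, y) = -6*y**2 + 2*y + 2; no integer root y with |y| ≤ 4.
  x = -1: f_y(-1, y) = -6*y**2 + 2*y; vanishes at y ∈ {0}. (-1, 0): f_x = 0, f = 0 — SINGULAR.
  x = 0: f_y(0, y) = -6*y**2 + 2*y + 2; no integer root y with |y| ≤ 4.
  x = 1: f_y(1, y) = -6*y**2 + 2*y + 8; vanishes at y ∈ {-1}. (1, -1): f_x = 4 ≠ 0.
  x = 2: f_y(2, y) = -6*y**2 + 2*y + 18; no integer root y with |y| ≤ 4.
  x = 3: f_y(3, y) = -6*y**2 + 2*y + 32; no integer root y with |y| ≤ 4.
  x = 4: f_y(4, y) = -6*y**2 + 2*y + 50; no integer root y with |y| ≤ 4.
Only singular point on the grid: (-1, 0).
Classify: substitute x = -1 + u, y = 0 + v and expand: f = u**3 + 2*u**2*v - 2*v**3 + v**2.
No constant or linear terms (consistent with a singular point). Quadratic part: v**2. Cubic part: u**3 + 2*u**2*v - 2*v**3.
The quadratic part v**2 is a perfect square, so there is a single (double) tangent line v = 0, i.e. y = 0. Restricting the cubic part to that line (v = 0) leaves u**3 ≠ 0, so f is not divisible by v and the branch is v² ≈ -u**3 to lowest order — this is a cusp.
Classification: cusp.


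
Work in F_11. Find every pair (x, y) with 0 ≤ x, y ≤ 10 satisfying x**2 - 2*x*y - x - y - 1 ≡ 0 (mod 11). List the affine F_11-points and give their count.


Affine F_11-points: {(0, 10), (1, 7), (2, 9), (3, 7), (4, 0), (6, 9), (7, 2), (8, 0), (9, 2), (10, 10)}; count = 10.

For each of the 121 pairs (x, y) ∈ F_11², evaluate f(x, y) mod 11. Record the zeros.
  x = 0: [0↦10, 1↦9, 2↦8, 3↦7, 4↦6, 5↦5, 6↦4, 7↦3, 8↦2, 9↦1, 10↦0]  zeros at y ∈ {10}
  x = 1: [0↦10, 1↦7, 2↦4, 3↦1, 4↦9, 5↦6, 6↦3, 7↦0, 8↦8, 9↦5, 10↦2]  zeros at y ∈ {7}
  x = 2: [0↦1, 1↦7, 2↦2, 3↦8, 4↦3, 5↦9, 6↦4, 7↦10, 8↦5, 9↦0, 10↦6]  zeros at y ∈ {9}
  x = 3: [0↦5, 1↦9, 2↦2, 3↦6, 4↦10, 5↦3, 6↦7, 7↦0, 8↦4, 9↦8, 10↦1]  zeros at y ∈ {7}
  x = 4: [0↦0, 1↦2, 2↦4, 3↦6, 4↦8, 5↦10, 6↦1, 7↦3, 8↦5, 9↦7, 10↦9]  zeros at y ∈ {0}
  x = 5: [0↦8, 1↦8, 2↦8, 3↦8, 4↦8, 5↦8, 6↦8, 7↦8, 8↦8, 9↦8, 10↦8]  zeros at y ∈ ∅
  x = 6: [0↦7, 1↦5, 2↦3, 3↦1, 4↦10, 5↦8, 6↦6, 7↦4, 8↦2, 9↦0, 10↦9]  zeros at y ∈ {9}
  x = 7: [0↦8, 1↦4, 2↦0, 3↦7, 4↦3, 5↦10, 6↦6, 7↦2, 8↦9, 9↦5, 10↦1]  zeros at y ∈ {2}
  x = 8: [0↦0, 1↦5, 2↦10, 3↦4, 4↦9, 5↦3, 6↦8, 7↦2, 8↦7, 9↦1, 10↦6]  zeros at y ∈ {0}
  x = 9: [0↦5, 1↦8, 2↦0, 3↦3, 4↦6, 5↦9, 6↦1, 7↦4, 8↦7, 9↦10, 10↦2]  zeros at y ∈ {2}
  x = 10: [0↦1, 1↦2, 2↦3, 3↦4, 4↦5, 5↦6, 6↦7, 7↦8, 8↦9, 9↦10, 10↦0]  zeros at y ∈ {10}
Collecting zeros: affine points = {(0, 10), (1, 7), (2, 9), (3, 7), (4, 0), (6, 9), (7, 2), (8, 0), (9, 2), (10, 10)}.
Total count |C(F_11)_aff| = 10.
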